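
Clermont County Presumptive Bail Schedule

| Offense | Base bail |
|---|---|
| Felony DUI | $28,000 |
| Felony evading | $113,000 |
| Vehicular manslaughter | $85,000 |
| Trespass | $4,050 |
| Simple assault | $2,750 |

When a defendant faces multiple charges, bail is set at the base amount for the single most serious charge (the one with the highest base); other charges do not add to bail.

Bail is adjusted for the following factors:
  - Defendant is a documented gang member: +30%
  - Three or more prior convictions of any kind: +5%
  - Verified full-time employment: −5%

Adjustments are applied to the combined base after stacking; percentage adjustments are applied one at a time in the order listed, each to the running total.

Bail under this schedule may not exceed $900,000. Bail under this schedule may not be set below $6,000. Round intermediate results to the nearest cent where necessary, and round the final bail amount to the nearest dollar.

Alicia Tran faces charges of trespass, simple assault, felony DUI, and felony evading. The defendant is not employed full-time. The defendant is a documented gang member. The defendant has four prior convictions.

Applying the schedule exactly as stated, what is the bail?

Base amounts from the schedule: trespass $4,050; simple assault $2,750; felony DUI $28,000; felony evading $113,000.
Stacking rule: use the highest base only. Highest is felony evading at $113,000. Combined base = $113,000.
Defendant is a documented gang member (+30%): $113,000 × 1.3 = $146,900.
Three or more prior convictions of any kind (+5%): $146,900 × 1.05 = $154,245.
$154,245 is within the $900,000 maximum.
$154,245 is at or above the $6,000 minimum.

$154,245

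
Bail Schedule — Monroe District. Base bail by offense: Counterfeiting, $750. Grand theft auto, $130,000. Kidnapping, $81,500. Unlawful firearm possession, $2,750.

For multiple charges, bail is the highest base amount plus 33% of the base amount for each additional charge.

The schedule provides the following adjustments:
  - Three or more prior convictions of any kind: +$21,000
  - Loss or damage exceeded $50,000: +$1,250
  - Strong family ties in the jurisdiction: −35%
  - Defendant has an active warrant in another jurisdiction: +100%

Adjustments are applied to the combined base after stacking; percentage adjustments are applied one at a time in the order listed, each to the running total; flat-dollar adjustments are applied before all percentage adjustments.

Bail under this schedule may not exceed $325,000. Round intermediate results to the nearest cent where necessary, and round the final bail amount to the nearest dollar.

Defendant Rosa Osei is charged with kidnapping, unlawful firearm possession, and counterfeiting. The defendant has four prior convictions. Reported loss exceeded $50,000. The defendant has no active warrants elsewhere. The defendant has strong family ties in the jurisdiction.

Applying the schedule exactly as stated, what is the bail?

$68,188

Base amounts from the schedule: kidnapping $81,500; unlawful firearm possession $2,750; counterfeiting $750.
Stacking rule: highest base plus 33% of each additional charge. Highest is kidnapping at $81,500. Additional: $2,750 × 33% = $907.50; $750 × 33% = $247.50. Combined base = $81,500 + $1,155 = $82,655.
Three or more prior convictions of any kind (+$21,000 flat): $82,655 + $21,000 = $103,655.
Loss or damage exceeded $50,000 (+$1,250 flat): $103,655 + $1,250 = $104,905.
Strong family ties in the jurisdiction (−35%): $104,905 × 0.65 = $68,188.25.
$68,188.25 is within the $325,000 maximum.
Rounded to the nearest dollar: $68,188.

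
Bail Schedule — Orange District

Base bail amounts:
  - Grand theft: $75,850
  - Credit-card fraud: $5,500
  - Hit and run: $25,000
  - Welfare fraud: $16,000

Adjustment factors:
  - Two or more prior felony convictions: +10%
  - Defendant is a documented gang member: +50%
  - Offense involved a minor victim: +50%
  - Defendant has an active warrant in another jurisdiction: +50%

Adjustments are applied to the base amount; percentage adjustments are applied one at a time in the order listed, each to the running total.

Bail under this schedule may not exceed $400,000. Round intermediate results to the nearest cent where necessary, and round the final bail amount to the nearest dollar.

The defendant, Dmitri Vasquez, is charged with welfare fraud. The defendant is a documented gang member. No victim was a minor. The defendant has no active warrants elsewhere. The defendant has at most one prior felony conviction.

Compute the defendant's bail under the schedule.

Base amounts from the schedule: welfare fraud $16,000.
Single charge. Combined base = $16,000.
Defendant is a documented gang member (+50%): $16,000 × 1.5 = $24,000.
$24,000 is within the $400,000 maximum.

$24,000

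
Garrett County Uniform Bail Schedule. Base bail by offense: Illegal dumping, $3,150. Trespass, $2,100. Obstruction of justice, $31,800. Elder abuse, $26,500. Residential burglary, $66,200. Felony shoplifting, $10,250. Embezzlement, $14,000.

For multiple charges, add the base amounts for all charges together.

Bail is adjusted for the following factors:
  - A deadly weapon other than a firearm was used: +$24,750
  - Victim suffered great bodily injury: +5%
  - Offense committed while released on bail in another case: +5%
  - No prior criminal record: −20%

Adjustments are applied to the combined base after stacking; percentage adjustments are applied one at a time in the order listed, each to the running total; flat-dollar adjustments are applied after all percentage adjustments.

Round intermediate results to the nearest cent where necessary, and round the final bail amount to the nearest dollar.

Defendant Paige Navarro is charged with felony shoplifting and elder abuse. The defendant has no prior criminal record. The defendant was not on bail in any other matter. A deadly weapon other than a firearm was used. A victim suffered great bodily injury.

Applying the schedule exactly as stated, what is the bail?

$55,620

Base amounts from the schedule: felony shoplifting $10,250; elder abuse $26,500.
Stacking rule: sum of all bases. $10,250 + $26,500 = $36,750.
Victim suffered great bodily injury (+5%): $36,750 × 1.05 = $38,587.50.
No prior criminal record (−20%): $38,587.50 × 0.8 = $30,870.
A deadly weapon other than a firearm was used (+$24,750 flat): $30,870 + $24,750 = $55,620.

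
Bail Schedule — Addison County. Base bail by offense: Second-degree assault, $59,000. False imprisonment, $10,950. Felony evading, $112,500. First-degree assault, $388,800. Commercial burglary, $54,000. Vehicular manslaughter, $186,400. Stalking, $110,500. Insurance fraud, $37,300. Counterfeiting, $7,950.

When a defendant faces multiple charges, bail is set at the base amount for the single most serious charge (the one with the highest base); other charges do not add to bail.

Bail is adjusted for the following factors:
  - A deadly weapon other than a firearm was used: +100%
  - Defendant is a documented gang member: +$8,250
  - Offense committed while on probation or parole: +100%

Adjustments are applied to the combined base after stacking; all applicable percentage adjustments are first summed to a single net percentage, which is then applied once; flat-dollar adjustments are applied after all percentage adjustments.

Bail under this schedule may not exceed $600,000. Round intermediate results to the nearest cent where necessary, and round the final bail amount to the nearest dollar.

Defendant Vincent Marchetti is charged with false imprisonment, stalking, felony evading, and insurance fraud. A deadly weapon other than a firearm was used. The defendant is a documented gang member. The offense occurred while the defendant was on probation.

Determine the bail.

$345,750

Base amounts from the schedule: false imprisonment $10,950; stalking $110,500; felony evading $112,500; insurance fraud $37,300.
Stacking rule: use the highest base only. Highest is felony evading at $112,500. Combined base = $112,500.
Net percentage adjustment: +100% +100% = +200%. $112,500 × 3 = $337,500.
Defendant is a documented gang member (+$8,250 flat): $337,500 + $8,250 = $345,750.
$345,750 is within the $600,000 maximum.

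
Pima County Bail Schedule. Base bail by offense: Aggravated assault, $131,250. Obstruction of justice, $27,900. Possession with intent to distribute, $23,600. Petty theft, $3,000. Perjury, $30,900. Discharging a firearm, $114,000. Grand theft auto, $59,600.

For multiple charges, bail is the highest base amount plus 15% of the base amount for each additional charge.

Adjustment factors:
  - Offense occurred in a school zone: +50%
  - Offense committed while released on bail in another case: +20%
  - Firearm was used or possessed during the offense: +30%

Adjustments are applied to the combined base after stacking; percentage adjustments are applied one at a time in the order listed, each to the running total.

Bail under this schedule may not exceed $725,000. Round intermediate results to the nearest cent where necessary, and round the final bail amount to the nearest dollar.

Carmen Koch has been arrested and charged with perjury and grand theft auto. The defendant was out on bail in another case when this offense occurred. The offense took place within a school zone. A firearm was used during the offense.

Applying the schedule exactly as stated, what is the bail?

$150,310

Base amounts from the schedule: perjury $30,900; grand theft auto $59,600.
Stacking rule: highest base plus 15% of each additional charge. Highest is grand theft auto at $59,600. Additional: $30,900 × 15% = $4,635. Combined base = $59,600 + $4,635 = $64,235.
Offense occurred in a school zone (+50%): $64,235 × 1.5 = $96,352.50.
Offense committed while released on bail in another case (+20%): $96,352.50 × 1.2 = $115,623.
Firearm was used or possessed during the offense (+30%): $115,623 × 1.3 = $150,309.90.
$150,309.90 is within the $725,000 maximum.
Rounded to the nearest dollar: $150,310.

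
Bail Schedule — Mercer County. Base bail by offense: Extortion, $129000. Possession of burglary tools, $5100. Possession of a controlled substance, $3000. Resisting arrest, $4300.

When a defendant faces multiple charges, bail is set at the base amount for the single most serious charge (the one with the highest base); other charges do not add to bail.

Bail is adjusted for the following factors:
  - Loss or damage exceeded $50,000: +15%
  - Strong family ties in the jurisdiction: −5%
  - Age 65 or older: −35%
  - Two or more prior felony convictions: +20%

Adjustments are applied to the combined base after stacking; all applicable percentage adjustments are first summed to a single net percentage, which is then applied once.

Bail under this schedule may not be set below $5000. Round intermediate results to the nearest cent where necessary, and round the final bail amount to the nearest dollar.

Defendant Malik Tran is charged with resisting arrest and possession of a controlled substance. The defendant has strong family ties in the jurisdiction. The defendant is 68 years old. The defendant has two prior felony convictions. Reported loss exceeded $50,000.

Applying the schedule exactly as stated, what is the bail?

$5000

Base amounts from the schedule: resisting arrest $4300; possession of a controlled substance $3000.
Stacking rule: use the highest base only. Highest is resisting arrest at $4300. Combined base = $4300.
Net percentage adjustment: +15% −5% −35% +20% = −5%. $4300 × 0.95 = $4085.
Result $4085 is below the minimum of $5000; bail is set at the minimum $5000.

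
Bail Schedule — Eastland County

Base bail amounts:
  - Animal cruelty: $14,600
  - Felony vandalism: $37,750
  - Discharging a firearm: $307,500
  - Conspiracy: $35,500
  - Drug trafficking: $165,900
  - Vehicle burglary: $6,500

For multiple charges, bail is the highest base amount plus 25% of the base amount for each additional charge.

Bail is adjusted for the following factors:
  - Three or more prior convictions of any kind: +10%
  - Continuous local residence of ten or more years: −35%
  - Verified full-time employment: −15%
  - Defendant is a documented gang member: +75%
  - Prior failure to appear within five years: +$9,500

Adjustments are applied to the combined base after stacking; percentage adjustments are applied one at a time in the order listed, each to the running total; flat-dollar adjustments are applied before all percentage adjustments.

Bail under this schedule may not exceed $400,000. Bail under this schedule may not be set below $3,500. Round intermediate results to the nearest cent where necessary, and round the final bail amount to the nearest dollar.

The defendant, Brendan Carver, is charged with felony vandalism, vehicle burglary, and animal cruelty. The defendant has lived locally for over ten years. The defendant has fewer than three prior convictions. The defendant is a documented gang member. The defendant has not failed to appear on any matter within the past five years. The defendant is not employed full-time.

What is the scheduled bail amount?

Base amounts from the schedule: felony vandalism $37,750; vehicle burglary $6,500; animal cruelty $14,600.
Stacking rule: highest base plus 25% of each additional charge. Highest is felony vandalism at $37,750. Additional: $6,500 × 25% = $1,625; $14,600 × 25% = $3,650. Combined base = $37,750 + $5,275 = $43,025.
Continuous local residence of ten or more years (−35%): $43,025 × 0.65 = $27,966.25.
Defendant is a documented gang member (+75%): $27,966.25 × 1.75 = $48,940.94.
$48,940.94 is within the $400,000 maximum.
$48,940.94 is at or above the $3,500 minimum.
Rounded to the nearest dollar: $48,941.

$48,941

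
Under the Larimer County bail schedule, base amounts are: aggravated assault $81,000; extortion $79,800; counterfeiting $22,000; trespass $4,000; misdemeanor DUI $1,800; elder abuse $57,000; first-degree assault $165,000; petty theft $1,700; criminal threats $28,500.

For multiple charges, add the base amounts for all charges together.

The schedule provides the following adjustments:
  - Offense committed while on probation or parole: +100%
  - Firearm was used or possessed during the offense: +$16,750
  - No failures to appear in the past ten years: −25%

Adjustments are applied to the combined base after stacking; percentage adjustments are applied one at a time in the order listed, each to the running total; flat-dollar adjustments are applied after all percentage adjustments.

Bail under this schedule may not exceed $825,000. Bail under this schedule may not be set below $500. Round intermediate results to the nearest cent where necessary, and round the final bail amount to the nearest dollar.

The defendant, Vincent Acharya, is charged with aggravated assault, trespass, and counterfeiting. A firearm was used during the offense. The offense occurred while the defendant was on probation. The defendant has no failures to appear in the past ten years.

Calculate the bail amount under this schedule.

$177,250

Base amounts from the schedule: aggravated assault $81,000; trespass $4,000; counterfeiting $22,000.
Stacking rule: sum of all bases. $81,000 + $4,000 + $22,000 = $107,000.
Offense committed while on probation or parole (+100%): $107,000 × 2 = $214,000.
No failures to appear in the past ten years (−25%): $214,000 × 0.75 = $160,500.
Firearm was used or possessed during the offense (+$16,750 flat): $160,500 + $16,750 = $177,250.
$177,250 is within the $825,000 maximum.
$177,250 is at or above the $500 minimum.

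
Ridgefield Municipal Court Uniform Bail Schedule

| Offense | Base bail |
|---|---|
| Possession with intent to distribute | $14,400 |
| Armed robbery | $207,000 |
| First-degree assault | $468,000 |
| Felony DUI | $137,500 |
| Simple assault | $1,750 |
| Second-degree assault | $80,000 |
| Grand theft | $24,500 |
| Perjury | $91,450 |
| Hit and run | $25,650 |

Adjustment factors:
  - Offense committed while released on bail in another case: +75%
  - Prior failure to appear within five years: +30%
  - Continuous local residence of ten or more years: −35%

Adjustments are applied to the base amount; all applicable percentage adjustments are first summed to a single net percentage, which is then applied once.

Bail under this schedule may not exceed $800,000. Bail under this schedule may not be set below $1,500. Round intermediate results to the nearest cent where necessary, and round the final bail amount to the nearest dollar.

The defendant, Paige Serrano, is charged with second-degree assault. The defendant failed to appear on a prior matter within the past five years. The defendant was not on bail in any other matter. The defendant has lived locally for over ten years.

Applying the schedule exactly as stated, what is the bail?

Base amounts from the schedule: second-degree assault $80,000.
Single charge. Combined base = $80,000.
Net percentage adjustment: +30% −35% = −5%. $80,000 × 0.95 = $76,000.
$76,000 is within the $800,000 maximum.
$76,000 is at or above the $1,500 minimum.

$76,000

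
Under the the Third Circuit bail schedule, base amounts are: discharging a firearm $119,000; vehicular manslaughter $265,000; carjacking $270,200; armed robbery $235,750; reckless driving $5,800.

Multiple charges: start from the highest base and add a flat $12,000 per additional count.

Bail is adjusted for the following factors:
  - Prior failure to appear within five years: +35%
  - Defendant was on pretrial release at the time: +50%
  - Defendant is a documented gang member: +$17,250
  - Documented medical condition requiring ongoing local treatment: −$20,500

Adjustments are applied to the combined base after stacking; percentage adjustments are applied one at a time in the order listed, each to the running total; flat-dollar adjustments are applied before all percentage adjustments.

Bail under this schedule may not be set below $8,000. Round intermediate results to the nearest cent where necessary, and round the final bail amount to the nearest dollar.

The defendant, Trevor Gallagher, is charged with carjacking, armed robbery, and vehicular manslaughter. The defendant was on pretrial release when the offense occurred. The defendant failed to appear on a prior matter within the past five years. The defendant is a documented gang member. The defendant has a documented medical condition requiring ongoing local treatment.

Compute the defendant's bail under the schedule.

$589,174

Base amounts from the schedule: carjacking $270,200; armed robbery $235,750; vehicular manslaughter $265,000.
Stacking rule: highest base plus $12,000 per additional charge. Highest is carjacking at $270,200; 2 additional charges → +$24,000. Combined base = $294,200.
Defendant is a documented gang member (+$17,250 flat): $294,200 + $17,250 = $311,450.
Documented medical condition requiring ongoing local treatment (−$20,500 flat): $311,450 − $20,500 = $290,950.
Prior failure to appear within five years (+35%): $290,950 × 1.35 = $392,782.50.
Defendant was on pretrial release at the time (+50%): $392,782.50 × 1.5 = $589,173.75.
$589,173.75 is at or above the $8,000 minimum.
Rounded to the nearest dollar: $589,174.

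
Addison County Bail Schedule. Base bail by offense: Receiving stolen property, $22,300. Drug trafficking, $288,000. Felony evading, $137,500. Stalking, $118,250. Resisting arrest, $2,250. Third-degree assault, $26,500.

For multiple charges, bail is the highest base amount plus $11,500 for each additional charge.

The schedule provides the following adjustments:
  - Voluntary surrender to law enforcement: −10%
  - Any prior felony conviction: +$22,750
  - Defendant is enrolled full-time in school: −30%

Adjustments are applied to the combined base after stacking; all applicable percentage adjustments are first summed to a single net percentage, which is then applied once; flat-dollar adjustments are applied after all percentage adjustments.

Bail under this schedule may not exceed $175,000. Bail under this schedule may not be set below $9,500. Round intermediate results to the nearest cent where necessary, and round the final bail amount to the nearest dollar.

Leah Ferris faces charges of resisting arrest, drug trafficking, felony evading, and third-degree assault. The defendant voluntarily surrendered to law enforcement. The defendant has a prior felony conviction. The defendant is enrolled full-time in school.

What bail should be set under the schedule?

$175,000

Base amounts from the schedule: resisting arrest $2,250; drug trafficking $288,000; felony evading $137,500; third-degree assault $26,500.
Stacking rule: highest base plus $11,500 per additional charge. Highest is drug trafficking at $288,000; 3 additional charges → +$34,500. Combined base = $322,500.
Net percentage adjustment: −10% −30% = −40%. $322,500 × 0.6 = $193,500.
Any prior felony conviction (+$22,750 flat): $193,500 + $22,750 = $216,250.
Result $216,250 exceeds the maximum of $175,000; bail is capped at $175,000.
$175,000 is at or above the $9,500 minimum.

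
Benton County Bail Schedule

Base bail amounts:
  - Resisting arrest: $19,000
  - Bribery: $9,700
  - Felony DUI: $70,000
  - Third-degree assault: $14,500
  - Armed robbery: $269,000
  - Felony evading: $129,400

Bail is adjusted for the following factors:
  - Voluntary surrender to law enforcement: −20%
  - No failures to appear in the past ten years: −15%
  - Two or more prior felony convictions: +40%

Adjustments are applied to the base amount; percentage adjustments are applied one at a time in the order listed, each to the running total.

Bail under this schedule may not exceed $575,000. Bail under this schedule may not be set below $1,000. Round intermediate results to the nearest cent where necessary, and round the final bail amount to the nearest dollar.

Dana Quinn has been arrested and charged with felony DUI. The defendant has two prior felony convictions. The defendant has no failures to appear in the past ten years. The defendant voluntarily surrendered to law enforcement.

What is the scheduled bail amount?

$66,640

Base amounts from the schedule: felony DUI $70,000.
Single charge. Combined base = $70,000.
Voluntary surrender to law enforcement (−20%): $70,000 × 0.8 = $56,000.
No failures to appear in the past ten years (−15%): $56,000 × 0.85 = $47,600.
Two or more prior felony convictions (+40%): $47,600 × 1.4 = $66,640.
$66,640 is within the $575,000 maximum.
$66,640 is at or above the $1,000 minimum.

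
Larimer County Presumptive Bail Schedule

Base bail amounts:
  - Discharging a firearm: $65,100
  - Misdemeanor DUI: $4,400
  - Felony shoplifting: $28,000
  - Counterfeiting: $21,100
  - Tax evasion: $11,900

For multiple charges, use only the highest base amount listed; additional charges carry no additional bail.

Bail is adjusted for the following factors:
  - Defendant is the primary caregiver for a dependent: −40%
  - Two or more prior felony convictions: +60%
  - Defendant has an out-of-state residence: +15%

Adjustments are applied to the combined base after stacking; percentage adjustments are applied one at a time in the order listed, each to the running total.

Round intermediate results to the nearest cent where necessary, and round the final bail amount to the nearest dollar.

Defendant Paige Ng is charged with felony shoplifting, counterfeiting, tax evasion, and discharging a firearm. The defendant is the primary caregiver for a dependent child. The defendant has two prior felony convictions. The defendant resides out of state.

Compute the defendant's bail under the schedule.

$71,870

Base amounts from the schedule: felony shoplifting $28,000; counterfeiting $21,100; tax evasion $11,900; discharging a firearm $65,100.
Stacking rule: use the highest base only. Highest is discharging a firearm at $65,100. Combined base = $65,100.
Defendant is the primary caregiver for a dependent (−40%): $65,100 × 0.6 = $39,060.
Two or more prior felony convictions (+60%): $39,060 × 1.6 = $62,496.
Defendant has an out-of-state residence (+15%): $62,496 × 1.15 = $71,870.40.
Rounded to the nearest dollar: $71,870.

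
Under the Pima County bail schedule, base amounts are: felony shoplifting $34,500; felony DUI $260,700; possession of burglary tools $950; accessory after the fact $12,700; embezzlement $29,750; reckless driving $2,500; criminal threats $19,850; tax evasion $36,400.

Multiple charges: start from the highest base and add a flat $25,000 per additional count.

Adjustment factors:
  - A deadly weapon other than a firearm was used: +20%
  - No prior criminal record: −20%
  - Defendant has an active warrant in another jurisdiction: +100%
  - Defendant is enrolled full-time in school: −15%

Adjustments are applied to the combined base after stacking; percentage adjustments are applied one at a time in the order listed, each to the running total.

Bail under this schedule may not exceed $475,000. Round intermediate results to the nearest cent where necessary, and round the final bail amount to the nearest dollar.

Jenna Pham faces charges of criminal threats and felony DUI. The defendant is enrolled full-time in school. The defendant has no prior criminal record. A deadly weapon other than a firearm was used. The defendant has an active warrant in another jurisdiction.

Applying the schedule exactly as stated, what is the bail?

Base amounts from the schedule: criminal threats $19,850; felony DUI $260,700.
Stacking rule: highest base plus $25,000 per additional charge. Highest is felony DUI at $260,700; 1 additional charge → +$25,000. Combined base = $285,700.
A deadly weapon other than a firearm was used (+20%): $285,700 × 1.2 = $342,840.
No prior criminal record (−20%): $342,840 × 0.8 = $274,272.
Defendant has an active warrant in another jurisdiction (+100%): $274,272 × 2 = $548,544.
Defendant is enrolled full-time in school (−15%): $548,544 × 0.85 = $466,262.40.
$466,262.40 is within the $475,000 maximum.
Rounded to the nearest dollar: $466,262.

$466,262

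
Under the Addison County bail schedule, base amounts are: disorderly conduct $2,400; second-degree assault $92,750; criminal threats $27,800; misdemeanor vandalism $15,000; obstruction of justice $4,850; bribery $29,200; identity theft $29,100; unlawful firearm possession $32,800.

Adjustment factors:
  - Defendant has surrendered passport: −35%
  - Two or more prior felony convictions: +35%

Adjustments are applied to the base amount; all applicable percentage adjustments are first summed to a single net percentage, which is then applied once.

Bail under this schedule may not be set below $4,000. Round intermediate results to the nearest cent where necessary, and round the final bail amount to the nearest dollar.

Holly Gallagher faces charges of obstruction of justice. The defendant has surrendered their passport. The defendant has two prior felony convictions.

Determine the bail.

$4,850

Base amounts from the schedule: obstruction of justice $4,850.
Single charge. Combined base = $4,850.
Net percentage adjustment: −35% +35% = +0%. $4,850 × 1 = $4,850.
$4,850 is at or above the $4,000 minimum.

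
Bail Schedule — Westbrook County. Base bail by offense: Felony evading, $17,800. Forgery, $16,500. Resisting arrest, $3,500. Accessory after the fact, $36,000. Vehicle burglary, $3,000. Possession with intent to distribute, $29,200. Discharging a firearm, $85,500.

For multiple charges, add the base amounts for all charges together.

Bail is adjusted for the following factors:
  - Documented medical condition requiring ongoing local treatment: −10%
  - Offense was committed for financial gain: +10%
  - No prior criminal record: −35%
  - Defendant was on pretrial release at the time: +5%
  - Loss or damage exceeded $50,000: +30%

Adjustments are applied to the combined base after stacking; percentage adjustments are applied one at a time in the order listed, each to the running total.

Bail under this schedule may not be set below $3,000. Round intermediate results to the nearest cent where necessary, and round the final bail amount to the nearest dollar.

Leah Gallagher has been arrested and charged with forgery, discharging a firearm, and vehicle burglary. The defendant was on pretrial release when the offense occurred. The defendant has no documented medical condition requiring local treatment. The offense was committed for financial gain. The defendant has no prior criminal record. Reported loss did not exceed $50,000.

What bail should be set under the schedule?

Base amounts from the schedule: forgery $16,500; discharging a firearm $85,500; vehicle burglary $3,000.
Stacking rule: sum of all bases. $16,500 + $85,500 + $3,000 = $105,000.
Offense was committed for financial gain (+10%): $105,000 × 1.1 = $115,500.
No prior criminal record (−35%): $115,500 × 0.65 = $75,075.
Defendant was on pretrial release at the time (+5%): $75,075 × 1.05 = $78,828.75.
$78,828.75 is at or above the $3,000 minimum.
Rounded to the nearest dollar: $78,829.

$78,829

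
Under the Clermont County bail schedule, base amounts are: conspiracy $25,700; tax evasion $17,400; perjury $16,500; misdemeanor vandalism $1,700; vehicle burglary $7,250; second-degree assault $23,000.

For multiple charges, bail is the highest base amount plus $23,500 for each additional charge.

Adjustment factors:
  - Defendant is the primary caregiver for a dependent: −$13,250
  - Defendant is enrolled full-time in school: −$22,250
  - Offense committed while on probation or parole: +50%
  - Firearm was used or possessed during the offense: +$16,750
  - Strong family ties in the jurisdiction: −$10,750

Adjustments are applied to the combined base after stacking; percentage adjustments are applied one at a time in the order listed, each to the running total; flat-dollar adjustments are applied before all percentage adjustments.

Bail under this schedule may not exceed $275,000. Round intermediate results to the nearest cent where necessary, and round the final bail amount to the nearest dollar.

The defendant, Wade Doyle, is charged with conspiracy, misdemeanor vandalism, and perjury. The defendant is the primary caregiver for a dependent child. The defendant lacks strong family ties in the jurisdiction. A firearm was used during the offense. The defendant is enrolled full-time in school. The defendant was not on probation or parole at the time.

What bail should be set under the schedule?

Base amounts from the schedule: conspiracy $25,700; misdemeanor vandalism $1,700; perjury $16,500.
Stacking rule: highest base plus $23,500 per additional charge. Highest is conspiracy at $25,700; 2 additional charges → +$47,000. Combined base = $72,700.
Defendant is the primary caregiver for a dependent (−$13,250 flat): $72,700 − $13,250 = $59,450.
Defendant is enrolled full-time in school (−$22,250 flat): $59,450 − $22,250 = $37,200.
Firearm was used or possessed during the offense (+$16,750 flat): $37,200 + $16,750 = $53,950.
$53,950 is within the $275,000 maximum.

$53,950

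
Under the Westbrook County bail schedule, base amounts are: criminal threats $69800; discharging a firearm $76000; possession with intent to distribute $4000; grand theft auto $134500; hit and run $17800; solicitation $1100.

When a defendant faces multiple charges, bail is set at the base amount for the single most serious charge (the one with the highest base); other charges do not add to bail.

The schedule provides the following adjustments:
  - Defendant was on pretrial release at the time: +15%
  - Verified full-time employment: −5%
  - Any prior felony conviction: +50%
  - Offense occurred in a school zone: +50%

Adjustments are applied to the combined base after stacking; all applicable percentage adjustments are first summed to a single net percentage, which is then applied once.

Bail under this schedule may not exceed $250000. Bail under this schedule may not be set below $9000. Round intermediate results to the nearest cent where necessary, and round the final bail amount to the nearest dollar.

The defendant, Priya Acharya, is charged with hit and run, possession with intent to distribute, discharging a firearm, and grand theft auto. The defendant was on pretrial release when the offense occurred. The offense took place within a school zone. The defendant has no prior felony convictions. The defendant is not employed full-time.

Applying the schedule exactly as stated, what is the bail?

$221925

Base amounts from the schedule: hit and run $17800; possession with intent to distribute $4000; discharging a firearm $76000; grand theft auto $134500.
Stacking rule: use the highest base only. Highest is grand theft auto at $134500. Combined base = $134500.
Net percentage adjustment: +15% +50% = +65%. $134500 × 1.65 = $221925.
$221925 is within the $250000 maximum.
$221925 is at or above the $9000 minimum.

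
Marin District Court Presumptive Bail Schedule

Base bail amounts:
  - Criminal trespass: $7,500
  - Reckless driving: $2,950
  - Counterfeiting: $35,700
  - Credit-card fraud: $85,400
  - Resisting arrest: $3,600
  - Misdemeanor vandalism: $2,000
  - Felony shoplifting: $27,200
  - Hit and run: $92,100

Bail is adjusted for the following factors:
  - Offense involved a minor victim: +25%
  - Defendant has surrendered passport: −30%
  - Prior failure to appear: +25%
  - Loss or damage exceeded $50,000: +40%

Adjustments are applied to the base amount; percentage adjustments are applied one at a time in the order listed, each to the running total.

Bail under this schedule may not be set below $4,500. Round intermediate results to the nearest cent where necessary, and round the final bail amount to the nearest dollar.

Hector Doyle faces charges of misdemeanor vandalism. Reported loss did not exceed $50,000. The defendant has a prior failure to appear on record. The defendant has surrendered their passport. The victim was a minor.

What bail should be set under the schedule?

Base amounts from the schedule: misdemeanor vandalism $2,000.
Single charge. Combined base = $2,000.
Offense involved a minor victim (+25%): $2,000 × 1.25 = $2,500.
Defendant has surrendered passport (−30%): $2,500 × 0.7 = $1,750.
Prior failure to appear (+25%): $1,750 × 1.25 = $2,187.50.
Result $2,187.50 is below the minimum of $4,500; bail is set at the minimum $4,500.

$4,500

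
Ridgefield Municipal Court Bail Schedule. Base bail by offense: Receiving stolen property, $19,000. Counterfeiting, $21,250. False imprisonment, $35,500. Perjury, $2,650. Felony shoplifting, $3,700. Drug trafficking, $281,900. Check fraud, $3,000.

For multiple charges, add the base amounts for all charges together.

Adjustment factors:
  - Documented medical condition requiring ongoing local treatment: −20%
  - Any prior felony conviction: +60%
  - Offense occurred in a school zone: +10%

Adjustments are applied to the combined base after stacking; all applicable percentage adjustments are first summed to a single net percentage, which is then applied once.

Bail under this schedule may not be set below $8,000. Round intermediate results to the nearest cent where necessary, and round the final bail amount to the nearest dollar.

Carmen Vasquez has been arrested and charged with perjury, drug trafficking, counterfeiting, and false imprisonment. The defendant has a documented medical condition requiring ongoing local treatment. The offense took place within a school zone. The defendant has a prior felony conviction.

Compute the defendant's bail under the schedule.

Base amounts from the schedule: perjury $2,650; drug trafficking $281,900; counterfeiting $21,250; false imprisonment $35,500.
Stacking rule: sum of all bases. $2,650 + $281,900 + $21,250 + $35,500 = $341,300.
Net percentage adjustment: −20% +60% +10% = +50%. $341,300 × 1.5 = $511,950.
$511,950 is at or above the $8,000 minimum.

$511,950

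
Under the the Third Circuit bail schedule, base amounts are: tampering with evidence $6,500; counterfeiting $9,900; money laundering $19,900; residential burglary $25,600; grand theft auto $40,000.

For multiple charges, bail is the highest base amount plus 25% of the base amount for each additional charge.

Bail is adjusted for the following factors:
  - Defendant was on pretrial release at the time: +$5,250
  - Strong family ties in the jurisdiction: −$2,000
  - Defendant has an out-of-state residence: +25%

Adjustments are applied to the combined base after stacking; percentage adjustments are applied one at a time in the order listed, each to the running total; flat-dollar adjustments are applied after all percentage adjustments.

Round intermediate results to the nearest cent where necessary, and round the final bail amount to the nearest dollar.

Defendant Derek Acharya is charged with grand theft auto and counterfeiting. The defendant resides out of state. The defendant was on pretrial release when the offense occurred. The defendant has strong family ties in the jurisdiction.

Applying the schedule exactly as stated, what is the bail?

Base amounts from the schedule: grand theft auto $40,000; counterfeiting $9,900.
Stacking rule: highest base plus 25% of each additional charge. Highest is grand theft auto at $40,000. Additional: $9,900 × 25% = $2,475. Combined base = $40,000 + $2,475 = $42,475.
Defendant has an out-of-state residence (+25%): $42,475 × 1.25 = $53,093.75.
Defendant was on pretrial release at the time (+$5,250 flat): $53,093.75 + $5,250 = $58,343.75.
Strong family ties in the jurisdiction (−$2,000 flat): $58,343.75 − $2,000 = $56,343.75.
Rounded to the nearest dollar: $56,344.

$56,344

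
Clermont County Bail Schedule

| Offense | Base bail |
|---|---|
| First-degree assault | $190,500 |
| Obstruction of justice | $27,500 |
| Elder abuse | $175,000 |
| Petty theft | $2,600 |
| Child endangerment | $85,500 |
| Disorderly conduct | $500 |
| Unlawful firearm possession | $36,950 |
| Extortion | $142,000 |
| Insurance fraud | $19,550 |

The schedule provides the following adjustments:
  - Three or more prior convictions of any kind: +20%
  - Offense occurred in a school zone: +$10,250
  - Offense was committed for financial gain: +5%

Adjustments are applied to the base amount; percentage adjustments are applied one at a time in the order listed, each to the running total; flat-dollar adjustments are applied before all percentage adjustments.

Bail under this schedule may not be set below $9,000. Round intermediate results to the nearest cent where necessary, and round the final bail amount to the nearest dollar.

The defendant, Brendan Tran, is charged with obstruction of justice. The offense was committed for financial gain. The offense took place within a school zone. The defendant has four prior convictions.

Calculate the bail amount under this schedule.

Base amounts from the schedule: obstruction of justice $27,500.
Single charge. Combined base = $27,500.
Offense occurred in a school zone (+$10,250 flat): $27,500 + $10,250 = $37,750.
Three or more prior convictions of any kind (+20%): $37,750 × 1.2 = $45,300.
Offense was committed for financial gain (+5%): $45,300 × 1.05 = $47,565.
$47,565 is at or above the $9,000 minimum.

$47,565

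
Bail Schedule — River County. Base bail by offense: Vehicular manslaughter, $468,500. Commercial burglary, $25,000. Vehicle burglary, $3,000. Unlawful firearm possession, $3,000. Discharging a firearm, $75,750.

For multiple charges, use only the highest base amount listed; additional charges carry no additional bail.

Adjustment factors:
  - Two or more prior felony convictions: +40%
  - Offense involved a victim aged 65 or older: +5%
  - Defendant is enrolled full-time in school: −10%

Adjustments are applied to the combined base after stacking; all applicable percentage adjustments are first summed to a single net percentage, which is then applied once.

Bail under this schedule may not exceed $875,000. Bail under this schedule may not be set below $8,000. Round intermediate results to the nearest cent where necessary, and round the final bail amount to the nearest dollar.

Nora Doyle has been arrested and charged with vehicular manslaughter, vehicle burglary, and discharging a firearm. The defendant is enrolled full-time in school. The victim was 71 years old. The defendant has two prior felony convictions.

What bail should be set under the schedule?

$632,475

Base amounts from the schedule: vehicular manslaughter $468,500; vehicle burglary $3,000; discharging a firearm $75,750.
Stacking rule: use the highest base only. Highest is vehicular manslaughter at $468,500. Combined base = $468,500.
Net percentage adjustment: +40% +5% −10% = +35%. $468,500 × 1.35 = $632,475.
$632,475 is within the $875,000 maximum.
$632,475 is at or above the $8,000 minimum.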